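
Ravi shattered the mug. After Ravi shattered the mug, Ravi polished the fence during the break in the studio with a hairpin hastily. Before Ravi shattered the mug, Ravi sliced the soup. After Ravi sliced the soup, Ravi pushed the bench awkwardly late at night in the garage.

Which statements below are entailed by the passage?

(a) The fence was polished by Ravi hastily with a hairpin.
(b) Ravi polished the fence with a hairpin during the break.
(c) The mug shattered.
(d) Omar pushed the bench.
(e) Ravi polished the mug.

(a), (b), (c)

(a) Entailed — this follows by dropping conjuncts from the polishing event's description.
(b) Entailed — dropping 'in the studio', 'hastily' leaves a sub-description the original still satisfies.
(c) Entailed — 'Ravi shattered the mug' is causative; it entails the inchoative 'the mug shattered'.
(d) Not entailed — the passage has Ravi pushing the bench, not Omar.
(e) Not entailed — Ravi polished the fence, not the mug; the mug belongs to the shattering event.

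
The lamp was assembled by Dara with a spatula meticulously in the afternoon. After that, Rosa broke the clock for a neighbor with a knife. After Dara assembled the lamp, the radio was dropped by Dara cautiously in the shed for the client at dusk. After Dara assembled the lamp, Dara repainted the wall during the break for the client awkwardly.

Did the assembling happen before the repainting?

The narrative orders the assembling before the repainting.

yes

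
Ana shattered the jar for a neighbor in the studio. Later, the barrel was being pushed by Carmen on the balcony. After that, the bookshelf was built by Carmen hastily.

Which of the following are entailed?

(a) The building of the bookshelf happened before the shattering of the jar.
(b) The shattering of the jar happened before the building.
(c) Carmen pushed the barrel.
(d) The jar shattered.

(a) Not entailed — the narrative places the shattering before the building, not after.
(b) Entailed — the narrative places the shattering before the building.
(c) Entailed — 'push' is an activity; 'was pushing' entails that some pushing happened, so 'pushed' holds.
(d) Entailed — 'Ana shattered the jar' is causative; it entails the inchoative 'the jar shattered'.

(b), (c), (d)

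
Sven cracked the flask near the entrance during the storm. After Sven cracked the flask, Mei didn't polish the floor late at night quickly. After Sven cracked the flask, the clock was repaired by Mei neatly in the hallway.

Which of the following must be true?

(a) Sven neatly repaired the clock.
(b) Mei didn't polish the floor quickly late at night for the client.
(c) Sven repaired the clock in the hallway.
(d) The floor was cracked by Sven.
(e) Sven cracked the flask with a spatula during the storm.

(a) Not entailed — the passage has Mei repairing the clock, not Sven.
(b) Entailed — under negation, adding a further restriction is entailed: if no such polishing event occurred, none occurred for the client either.
(c) Not entailed — the passage has Mei repairing the clock, not Sven.
(d) Not entailed — Sven cracked the flask, not the floor; the floor belongs to the polishing event.
(e) Not entailed — 'with a spatula' adds information not in the original event.

(b)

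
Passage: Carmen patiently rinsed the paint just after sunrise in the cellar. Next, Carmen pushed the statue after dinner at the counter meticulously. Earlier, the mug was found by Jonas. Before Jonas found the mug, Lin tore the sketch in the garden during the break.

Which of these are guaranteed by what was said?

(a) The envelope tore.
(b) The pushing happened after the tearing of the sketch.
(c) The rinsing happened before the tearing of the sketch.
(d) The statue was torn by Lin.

(a) Not entailed — the sketch is what tore, not the envelope.
(b) Entailed — the narrative places the tearing before the pushing.
(c) Not entailed — the narrative doesn't order the rinsing relative to the tearing.
(d) Not entailed — Lin tore the sketch, not the statue; the statue belongs to the pushing event.

(b)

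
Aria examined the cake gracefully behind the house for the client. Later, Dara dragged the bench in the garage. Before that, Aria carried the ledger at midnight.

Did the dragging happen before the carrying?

The narrative orders the carrying before the dragging.

no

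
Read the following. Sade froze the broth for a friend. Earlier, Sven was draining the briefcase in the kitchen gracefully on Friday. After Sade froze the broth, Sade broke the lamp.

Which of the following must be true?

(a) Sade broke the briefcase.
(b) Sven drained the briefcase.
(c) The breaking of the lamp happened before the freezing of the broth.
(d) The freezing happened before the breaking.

(a) Not entailed — Sade broke the lamp, not the briefcase; the briefcase belongs to the draining event.
(b) Not entailed — 'was draining' is progressive on an accomplishment; it does not entail the completed 'drained'.
(c) Not entailed — the narrative places the freezing before the breaking, not after.
(d) Entailed — the narrative places the freezing before the breaking.

(d)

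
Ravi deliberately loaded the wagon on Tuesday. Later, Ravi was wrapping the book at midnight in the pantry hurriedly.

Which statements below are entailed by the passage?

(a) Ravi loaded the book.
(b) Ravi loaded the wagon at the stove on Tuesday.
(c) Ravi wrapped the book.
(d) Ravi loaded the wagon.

(a) Not entailed — Ravi loaded the wagon, not the book; the book belongs to the wrapping event.
(b) Not entailed — 'at the stove' adds information not in the original event.
(c) Not entailed — 'was wrapping' is progressive on an accomplishment; it does not entail the completed 'wrapped'.
(d) Entailed — dropping 'deliberately', 'on Tuesday' leaves a sub-description the original still satisfies.

(d)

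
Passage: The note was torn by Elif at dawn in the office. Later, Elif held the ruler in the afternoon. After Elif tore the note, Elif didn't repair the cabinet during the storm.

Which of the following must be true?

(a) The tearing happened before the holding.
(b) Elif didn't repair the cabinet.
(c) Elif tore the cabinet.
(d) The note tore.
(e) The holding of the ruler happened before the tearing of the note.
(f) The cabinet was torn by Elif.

(a), (d)

(a) Entailed — the narrative places the tearing before the holding.
(b) Not entailed — dropping 'during the storm' under negation is not valid — the original leaves open that Elif repaired the cabinet some other way.
(c) Not entailed — Elif tore the note, not the cabinet; the cabinet belongs to the repairing event.
(d) Entailed — 'Elif tore the note' is causative; it entails the inchoative 'the note tore'.
(e) Not entailed — the narrative places the tearing before the holding, not after.
(f) Not entailed — Elif tore the note, not the cabinet; the cabinet belongs to the repairing event.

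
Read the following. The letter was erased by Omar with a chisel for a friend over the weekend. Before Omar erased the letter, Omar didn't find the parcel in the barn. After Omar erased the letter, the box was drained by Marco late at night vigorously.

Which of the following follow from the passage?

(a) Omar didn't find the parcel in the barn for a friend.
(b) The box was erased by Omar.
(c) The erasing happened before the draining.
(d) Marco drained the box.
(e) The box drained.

(a) Entailed — under negation, adding a further restriction is entailed: if no such finding event occurred, none occurred for a friend either.
(b) Not entailed — Omar erased the letter, not the box; the box belongs to the draining event.
(c) Entailed — the narrative places the erasing before the draining.
(d) Entailed — dropping 'late at night', 'vigorously' leaves a sub-description the original still satisfies.
(e) Entailed — 'Marco drained the box' is causative; it entails the inchoative 'the box drained'.

(a), (c), (d), (e)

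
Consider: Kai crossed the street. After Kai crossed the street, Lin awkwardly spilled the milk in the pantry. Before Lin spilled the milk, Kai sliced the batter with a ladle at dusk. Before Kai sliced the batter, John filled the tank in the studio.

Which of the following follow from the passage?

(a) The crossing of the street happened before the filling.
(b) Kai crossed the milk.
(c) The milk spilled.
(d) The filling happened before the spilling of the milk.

(c), (d)

(a) Not entailed — the narrative doesn't order the crossing relative to the filling.
(b) Not entailed — Kai crossed the street, not the milk; the milk belongs to the spilling event.
(c) Entailed — 'Lin spilled the milk' is causative; it entails the inchoative 'the milk spilled'.
(d) Entailed — the narrative places the filling before the spilling.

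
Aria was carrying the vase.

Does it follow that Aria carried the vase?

yes

'carry' is atelic; if Aria was carrying the vase, then Aria carried the vase (for some time).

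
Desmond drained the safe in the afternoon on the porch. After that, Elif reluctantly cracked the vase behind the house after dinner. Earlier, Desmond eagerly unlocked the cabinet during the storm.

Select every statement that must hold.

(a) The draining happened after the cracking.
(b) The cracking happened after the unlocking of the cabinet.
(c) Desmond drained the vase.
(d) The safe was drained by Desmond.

(a) Not entailed — the narrative places the draining before the cracking, not after.
(b) Entailed — the narrative places the unlocking before the cracking.
(c) Not entailed — Desmond drained the safe, not the vase; the vase belongs to the cracking event.
(d) Entailed — this follows by dropping conjuncts from the draining event's description.

(b), (d)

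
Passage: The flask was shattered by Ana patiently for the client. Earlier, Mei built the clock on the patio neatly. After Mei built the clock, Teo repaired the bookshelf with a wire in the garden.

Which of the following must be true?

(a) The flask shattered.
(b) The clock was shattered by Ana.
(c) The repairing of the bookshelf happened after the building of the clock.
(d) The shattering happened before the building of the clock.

(a), (c)

(a) Entailed — 'Ana shattered the flask' is causative; it entails the inchoative 'the flask shattered'.
(b) Not entailed — Ana shattered the flask, not the clock; the clock belongs to the building event.
(c) Entailed — the narrative places the building before the repairing.
(d) Not entailed — the narrative places the building before the shattering, not after.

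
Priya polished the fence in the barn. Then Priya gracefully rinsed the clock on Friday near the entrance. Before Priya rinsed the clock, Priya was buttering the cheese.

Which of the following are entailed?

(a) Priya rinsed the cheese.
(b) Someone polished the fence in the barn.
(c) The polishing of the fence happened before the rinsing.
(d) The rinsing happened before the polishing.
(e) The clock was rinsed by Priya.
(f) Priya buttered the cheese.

(a) Not entailed — Priya rinsed the clock, not the cheese; the cheese belongs to the buttering event.
(b) Entailed — this follows by dropping conjuncts from the polishing event's description.
(c) Entailed — the narrative places the polishing before the rinsing.
(d) Not entailed — the narrative places the polishing before the rinsing, not after.
(e) Entailed — the original entails any weakening of itself; this just drops 'near the entrance', 'gracefully', 'on Friday'.
(f) Not entailed — 'was buttering' is progressive on an accomplishment; it does not entail the completed 'buttered'.

(b), (c), (e)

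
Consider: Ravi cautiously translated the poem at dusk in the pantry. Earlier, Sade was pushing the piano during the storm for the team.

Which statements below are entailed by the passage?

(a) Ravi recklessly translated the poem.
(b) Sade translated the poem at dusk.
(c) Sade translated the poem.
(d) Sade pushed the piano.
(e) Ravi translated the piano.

(a) Not entailed — 'recklessly' adds a manner not in (and inconsistent with) the original.
(b) Not entailed — the passage has Ravi translating the poem, not Sade.
(c) Not entailed — the passage has Ravi translating the poem, not Sade.
(d) Entailed — 'push' is an activity; 'was pushing' entails that some pushing happened, so 'pushed' holds.
(e) Not entailed — Ravi translated the poem, not the piano; the piano belongs to the pushing event.

(d)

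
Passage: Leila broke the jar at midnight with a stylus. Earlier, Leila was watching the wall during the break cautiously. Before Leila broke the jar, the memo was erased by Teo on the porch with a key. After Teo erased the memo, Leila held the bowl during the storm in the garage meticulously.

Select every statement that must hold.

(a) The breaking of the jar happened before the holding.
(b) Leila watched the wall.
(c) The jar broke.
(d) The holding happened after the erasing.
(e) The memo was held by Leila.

(a) Not entailed — the narrative doesn't order the breaking relative to the holding.
(b) Entailed — 'watch' is an activity; 'was watching' entails that some watching happened, so 'watched' holds.
(c) Entailed — 'Leila broke the jar' is causative; it entails the inchoative 'the jar broke'.
(d) Entailed — the narrative places the erasing before the holding.
(e) Not entailed — Leila held the bowl, not the memo; the memo belongs to the erasing event.

(b), (c), (d)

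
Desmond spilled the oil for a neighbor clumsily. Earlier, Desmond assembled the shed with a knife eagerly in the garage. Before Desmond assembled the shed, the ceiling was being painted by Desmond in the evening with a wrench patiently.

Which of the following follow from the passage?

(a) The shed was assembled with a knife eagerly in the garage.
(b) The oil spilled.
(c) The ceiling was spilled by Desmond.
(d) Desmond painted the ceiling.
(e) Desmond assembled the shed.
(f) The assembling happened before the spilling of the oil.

(a) Entailed — every conjunct here is already in the original assembling event.
(b) Entailed — 'Desmond spilled the oil' is causative; it entails the inchoative 'the oil spilled'.
(c) Not entailed — Desmond spilled the oil, not the ceiling; the ceiling belongs to the painting event.
(d) Not entailed — 'was painting' is progressive on an accomplishment; it does not entail the completed 'painted'.
(e) Entailed — every conjunct here is already in the original assembling event.
(f) Entailed — the narrative places the assembling before the spilling.

(a), (b), (e), (f)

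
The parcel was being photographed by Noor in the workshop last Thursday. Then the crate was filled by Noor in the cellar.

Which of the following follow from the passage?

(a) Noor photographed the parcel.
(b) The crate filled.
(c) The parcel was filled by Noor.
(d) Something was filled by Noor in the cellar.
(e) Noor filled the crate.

(a) Not entailed — 'was photographing' is progressive on an accomplishment; it does not entail the completed 'photographed'.
(b) Entailed — 'Noor filled the crate' is causative; it entails the inchoative 'the crate filled'.
(c) Not entailed — Noor filled the crate, not the parcel; the parcel belongs to the photographing event.
(d) Entailed — the original entails any weakening of itself; this just generalizes the patient.
(e) Entailed — the original entails any weakening of itself; this just drops 'in the cellar'.

(b), (d), (e)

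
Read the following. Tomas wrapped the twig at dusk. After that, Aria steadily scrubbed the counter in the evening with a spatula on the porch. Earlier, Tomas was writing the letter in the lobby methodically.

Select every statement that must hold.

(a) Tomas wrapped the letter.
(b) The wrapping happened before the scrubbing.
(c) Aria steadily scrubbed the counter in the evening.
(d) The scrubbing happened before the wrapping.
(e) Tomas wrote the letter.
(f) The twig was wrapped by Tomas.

(b), (c), (f)

(a) Not entailed — Tomas wrapped the twig, not the letter; the letter belongs to the writing event.
(b) Entailed — the narrative places the wrapping before the scrubbing.
(c) Entailed — the original entails any weakening of itself; this just drops 'on the porch', 'with a spatula'.
(d) Not entailed — the narrative places the wrapping before the scrubbing, not after.
(e) Not entailed — 'was writing' is progressive on an accomplishment; it does not entail the completed 'wrote'.
(f) Entailed — the original entails any weakening of itself; this just drops 'at dusk'.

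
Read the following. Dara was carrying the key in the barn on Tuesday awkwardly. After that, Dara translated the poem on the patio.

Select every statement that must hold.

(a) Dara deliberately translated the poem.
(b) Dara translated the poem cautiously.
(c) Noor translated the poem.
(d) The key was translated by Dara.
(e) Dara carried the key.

(a) Not entailed — 'deliberately' adds information not in the original event.
(b) Not entailed — 'cautiously' adds information not in the original event.
(c) Not entailed — the passage has Dara translating the poem, not Noor.
(d) Not entailed — Dara translated the poem, not the key; the key belongs to the carrying event.
(e) Entailed — 'carry' is an activity; 'was carrying' entails that some carrying happened, so 'carried' holds.

(e)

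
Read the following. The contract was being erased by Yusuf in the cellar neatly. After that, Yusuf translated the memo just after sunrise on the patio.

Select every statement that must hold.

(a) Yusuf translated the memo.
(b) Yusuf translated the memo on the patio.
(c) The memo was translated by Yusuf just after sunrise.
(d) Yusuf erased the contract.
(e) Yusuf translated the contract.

(a) Entailed — the original entails any weakening of itself; this just drops 'just after sunrise', 'on the patio'.
(b) Entailed — the original entails any weakening of itself; this just drops 'just after sunrise'.
(c) Entailed — every conjunct here is already in the original translating event.
(d) Not entailed — 'was erasing' is progressive on an accomplishment; it does not entail the completed 'erased'.
(e) Not entailed — Yusuf translated the memo, not the contract; the contract belongs to the erasing event.

(a), (b), (c)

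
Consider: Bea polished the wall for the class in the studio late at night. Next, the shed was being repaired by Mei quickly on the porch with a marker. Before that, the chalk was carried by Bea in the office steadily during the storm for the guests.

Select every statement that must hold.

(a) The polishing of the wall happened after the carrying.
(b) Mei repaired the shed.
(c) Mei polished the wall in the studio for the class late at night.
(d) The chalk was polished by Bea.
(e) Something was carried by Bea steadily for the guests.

(e)

(a) Not entailed — the narrative doesn't order the carrying relative to the polishing.
(b) Not entailed — 'was repairing' is progressive on an accomplishment; it does not entail the completed 'repaired'.
(c) Not entailed — the passage has Bea polishing the wall, not Mei.
(d) Not entailed — Bea polished the wall, not the chalk; the chalk belongs to the carrying event.
(e) Entailed — dropping 'during the storm', 'in the office' and generalizing the patient leaves a sub-description the original still satisfies.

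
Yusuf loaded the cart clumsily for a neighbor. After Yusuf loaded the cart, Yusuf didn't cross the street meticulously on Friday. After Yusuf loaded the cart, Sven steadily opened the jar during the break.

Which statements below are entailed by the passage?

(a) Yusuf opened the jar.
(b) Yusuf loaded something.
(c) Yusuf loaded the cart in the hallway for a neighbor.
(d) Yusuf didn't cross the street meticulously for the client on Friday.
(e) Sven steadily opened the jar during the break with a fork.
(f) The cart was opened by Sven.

(b), (d)

(a) Not entailed — the passage has Sven opening the jar, not Yusuf.
(b) Entailed — dropping 'clumsily', 'for a neighbor' and generalizing the patient leaves a sub-description the original still satisfies.
(c) Not entailed — 'in the hallway' adds information not in the original event.
(d) Entailed — under negation, adding a further restriction is entailed: if no such crossing event occurred, none occurred for the client either.
(e) Not entailed — 'with a fork' adds information not in the original event.
(f) Not entailed — Sven opened the jar, not the cart; the cart belongs to the loading event.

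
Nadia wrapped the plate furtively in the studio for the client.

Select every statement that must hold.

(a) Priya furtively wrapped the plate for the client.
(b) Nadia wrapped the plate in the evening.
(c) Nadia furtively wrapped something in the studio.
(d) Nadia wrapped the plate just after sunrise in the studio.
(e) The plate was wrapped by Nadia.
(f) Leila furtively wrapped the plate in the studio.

(c), (e)

(a) Not entailed — the passage has Nadia wrapping the plate, not Priya.
(b) Not entailed — 'in the evening' adds information not in the original event.
(c) Entailed — every conjunct here is already in the original wrapping event.
(d) Not entailed — 'just after sunrise' adds information not in the original event.
(e) Entailed — the original entails any weakening of itself; this just drops 'in the studio', 'furtively', 'for the client'.
(f) Not entailed — the passage has Nadia wrapping the plate, not Leila.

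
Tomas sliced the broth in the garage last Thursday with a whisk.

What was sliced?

the broth

'the broth' marks the patient of the slicing event.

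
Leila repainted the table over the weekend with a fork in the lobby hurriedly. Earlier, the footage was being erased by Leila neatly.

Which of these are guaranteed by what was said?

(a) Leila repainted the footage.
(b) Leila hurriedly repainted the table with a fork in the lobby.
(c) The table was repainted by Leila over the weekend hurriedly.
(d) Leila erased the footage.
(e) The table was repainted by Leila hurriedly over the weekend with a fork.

(a) Not entailed — Leila repainted the table, not the footage; the footage belongs to the erasing event.
(b) Entailed — every conjunct here is already in the original repainting event.
(c) Entailed — this follows by dropping conjuncts from the repainting event's description.
(d) Not entailed — 'was erasing' is progressive on an accomplishment; it does not entail the completed 'erased'.
(e) Entailed — every conjunct here is already in the original repainting event.

(b), (c), (e)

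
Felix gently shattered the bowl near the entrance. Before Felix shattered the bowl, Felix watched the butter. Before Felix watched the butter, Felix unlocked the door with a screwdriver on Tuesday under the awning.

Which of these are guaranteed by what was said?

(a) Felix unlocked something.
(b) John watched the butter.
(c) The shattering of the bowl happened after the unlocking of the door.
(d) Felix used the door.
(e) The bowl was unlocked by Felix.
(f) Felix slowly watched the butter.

(a), (c)

(a) Entailed — dropping 'with a screwdriver', 'on Tuesday', 'under the awning' and generalizing the patient leaves a sub-description the original still satisfies.
(b) Not entailed — the passage has Felix watching the butter, not John.
(c) Entailed — the narrative places the unlocking before the shattering.
(d) Not entailed — the door is the patient, not an instrument — Felix used a screwdriver.
(e) Not entailed — Felix unlocked the door, not the bowl; the bowl belongs to the shattering event.
(f) Not entailed — 'slowly' adds information not in the original event.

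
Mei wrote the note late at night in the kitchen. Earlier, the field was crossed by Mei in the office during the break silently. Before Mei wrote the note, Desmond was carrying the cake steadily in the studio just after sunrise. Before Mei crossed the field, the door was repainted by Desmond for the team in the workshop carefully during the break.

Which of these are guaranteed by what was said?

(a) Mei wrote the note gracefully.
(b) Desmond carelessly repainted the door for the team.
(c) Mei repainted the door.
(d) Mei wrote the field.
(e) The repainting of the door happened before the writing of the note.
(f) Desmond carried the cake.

(a) Not entailed — 'gracefully' adds information not in the original event.
(b) Not entailed — 'carelessly' adds a manner not in (and inconsistent with) the original.
(c) Not entailed — the passage has Desmond repainting the door, not Mei.
(d) Not entailed — Mei wrote the note, not the field; the field belongs to the crossing event.
(e) Entailed — the narrative places the repainting before the writing.
(f) Entailed — 'carry' is an activity; 'was carrying' entails that some carrying happened, so 'carried' holds.

(e), (f)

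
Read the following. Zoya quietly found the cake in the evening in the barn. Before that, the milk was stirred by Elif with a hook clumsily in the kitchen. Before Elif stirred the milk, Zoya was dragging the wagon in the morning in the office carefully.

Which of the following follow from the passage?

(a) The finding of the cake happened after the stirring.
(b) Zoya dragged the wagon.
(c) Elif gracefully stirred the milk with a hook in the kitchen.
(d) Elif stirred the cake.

(a), (b)

(a) Entailed — the narrative places the stirring before the finding.
(b) Entailed — 'drag' is an activity; 'was dragging' entails that some dragging happened, so 'dragged' holds.
(c) Not entailed — 'gracefully' adds a manner not in (and inconsistent with) the original.
(d) Not entailed — Elif stirred the milk, not the cake; the cake belongs to the finding event.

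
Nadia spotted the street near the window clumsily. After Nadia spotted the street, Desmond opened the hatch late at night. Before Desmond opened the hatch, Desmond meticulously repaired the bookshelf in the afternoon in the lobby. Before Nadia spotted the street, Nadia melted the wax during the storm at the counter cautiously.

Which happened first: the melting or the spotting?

the melting

The connectives place the melting before the spotting.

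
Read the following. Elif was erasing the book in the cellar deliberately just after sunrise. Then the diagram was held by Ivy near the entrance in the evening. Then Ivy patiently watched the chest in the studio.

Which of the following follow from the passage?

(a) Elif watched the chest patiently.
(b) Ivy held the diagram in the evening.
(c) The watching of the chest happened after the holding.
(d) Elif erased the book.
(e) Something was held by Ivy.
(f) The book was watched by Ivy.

(b), (c), (e)

(a) Not entailed — the passage has Ivy watching the chest, not Elif.
(b) Entailed — every conjunct here is already in the original holding event.
(c) Entailed — the narrative places the holding before the watching.
(d) Not entailed — 'was erasing' is progressive on an accomplishment; it does not entail the completed 'erased'.
(e) Entailed — this follows by dropping conjuncts from the holding event's description.
(f) Not entailed — Ivy watched the chest, not the book; the book belongs to the erasing event.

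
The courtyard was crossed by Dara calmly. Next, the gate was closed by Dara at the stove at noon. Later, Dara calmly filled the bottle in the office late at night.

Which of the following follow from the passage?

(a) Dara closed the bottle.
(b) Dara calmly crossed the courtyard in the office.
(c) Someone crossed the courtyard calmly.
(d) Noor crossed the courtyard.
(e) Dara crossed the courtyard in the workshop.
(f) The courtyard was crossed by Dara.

(a) Not entailed — Dara closed the gate, not the bottle; the bottle belongs to the filling event.
(b) Not entailed — 'in the office' adds information not in the original event.
(c) Entailed — the original entails any weakening of itself; this just generalizes the agent.
(d) Not entailed — the passage has Dara crossing the courtyard, not Noor.
(e) Not entailed — 'in the workshop' adds information not in the original event.
(f) Entailed — dropping 'calmly' leaves a sub-description the original still satisfies.

(c), (f)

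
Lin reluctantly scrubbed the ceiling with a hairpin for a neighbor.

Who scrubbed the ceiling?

Lin

'Lin' marks the agent of the scrubbing event.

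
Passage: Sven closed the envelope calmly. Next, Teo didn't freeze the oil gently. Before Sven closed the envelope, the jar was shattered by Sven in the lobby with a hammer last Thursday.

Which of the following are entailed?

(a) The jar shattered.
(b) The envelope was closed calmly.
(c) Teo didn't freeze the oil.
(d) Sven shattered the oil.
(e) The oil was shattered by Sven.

(a), (b)

(a) Entailed — 'Sven shattered the jar' is causative; it entails the inchoative 'the jar shattered'.
(b) Entailed — this follows by dropping conjuncts from the closing event's description.
(c) Not entailed — dropping 'gently' under negation is not valid — the original leaves open that Teo froze the oil some other way.
(d) Not entailed — Sven shattered the jar, not the oil; the oil belongs to the freezing event.
(e) Not entailed — Sven shattered the jar, not the oil; the oil belongs to the freezing event.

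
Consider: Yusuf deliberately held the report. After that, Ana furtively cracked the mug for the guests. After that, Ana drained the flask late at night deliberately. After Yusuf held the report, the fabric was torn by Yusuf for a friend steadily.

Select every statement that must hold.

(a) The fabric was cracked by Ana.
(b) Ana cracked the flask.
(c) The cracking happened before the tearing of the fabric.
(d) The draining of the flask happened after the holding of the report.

(a) Not entailed — Ana cracked the mug, not the fabric; the fabric belongs to the tearing event.
(b) Not entailed — Ana cracked the mug, not the flask; the flask belongs to the draining event.
(c) Not entailed — the narrative doesn't order the cracking relative to the tearing.
(d) Entailed — the narrative places the holding before the draining.

(d)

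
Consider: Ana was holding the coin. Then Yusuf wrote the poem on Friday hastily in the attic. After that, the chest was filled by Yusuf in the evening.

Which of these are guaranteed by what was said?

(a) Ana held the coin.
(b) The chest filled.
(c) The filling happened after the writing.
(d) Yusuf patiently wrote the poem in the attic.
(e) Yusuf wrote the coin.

(a), (b), (c)

(a) Entailed — 'hold' is an activity; 'was holding' entails that some holding happened, so 'held' holds.
(b) Entailed — 'Yusuf filled the chest' is causative; it entails the inchoative 'the chest filled'.
(c) Entailed — the narrative places the writing before the filling.
(d) Not entailed — 'patiently' adds a manner not in (and inconsistent with) the original.
(e) Not entailed — Yusuf wrote the poem, not the coin; the coin belongs to the holding event.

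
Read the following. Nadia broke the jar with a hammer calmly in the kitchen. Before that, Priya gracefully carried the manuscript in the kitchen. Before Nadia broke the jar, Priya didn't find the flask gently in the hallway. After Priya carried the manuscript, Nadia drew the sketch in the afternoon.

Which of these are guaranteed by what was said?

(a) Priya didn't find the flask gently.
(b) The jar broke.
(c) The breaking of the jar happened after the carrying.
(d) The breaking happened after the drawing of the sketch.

(a) Not entailed — dropping 'in the hallway' under negation is not valid — the original leaves open that Priya found the flask some other way.
(b) Entailed — 'Nadia broke the jar' is causative; it entails the inchoative 'the jar broke'.
(c) Entailed — the narrative places the carrying before the breaking.
(d) Not entailed — the narrative doesn't order the drawing relative to the breaking.

(b), (c)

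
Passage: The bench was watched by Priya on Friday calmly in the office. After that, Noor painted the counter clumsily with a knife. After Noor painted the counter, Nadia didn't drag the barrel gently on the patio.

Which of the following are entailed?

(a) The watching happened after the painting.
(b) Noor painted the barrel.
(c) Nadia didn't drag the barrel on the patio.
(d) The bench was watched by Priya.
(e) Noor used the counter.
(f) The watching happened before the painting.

(d), (f)

(a) Not entailed — the narrative places the watching before the painting, not after.
(b) Not entailed — Noor painted the counter, not the barrel; the barrel belongs to the dragging event.
(c) Not entailed — dropping 'gently' under negation is not valid — the original leaves open that Nadia dragged the barrel some other way.
(d) Entailed — the original entails any weakening of itself; this just drops 'on Friday', 'calmly', 'in the office'.
(e) Not entailed — the counter is the patient, not an instrument — Noor used a knife.
(f) Entailed — the narrative places the watching before the painting.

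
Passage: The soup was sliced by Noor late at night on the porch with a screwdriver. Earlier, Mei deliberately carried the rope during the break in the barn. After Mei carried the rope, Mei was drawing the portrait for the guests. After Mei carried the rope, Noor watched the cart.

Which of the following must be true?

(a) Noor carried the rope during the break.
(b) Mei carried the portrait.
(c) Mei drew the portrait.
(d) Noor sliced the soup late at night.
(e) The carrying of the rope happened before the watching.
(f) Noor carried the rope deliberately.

(d), (e)

(a) Not entailed — the passage has Mei carrying the rope, not Noor.
(b) Not entailed — Mei carried the rope, not the portrait; the portrait belongs to the drawing event.
(c) Not entailed — 'was drawing' is progressive on an accomplishment; it does not entail the completed 'drew'.
(d) Entailed — this follows by dropping conjuncts from the slicing event's description.
(e) Entailed — the narrative places the carrying before the watching.
(f) Not entailed — the passage has Mei carrying the rope, not Noor.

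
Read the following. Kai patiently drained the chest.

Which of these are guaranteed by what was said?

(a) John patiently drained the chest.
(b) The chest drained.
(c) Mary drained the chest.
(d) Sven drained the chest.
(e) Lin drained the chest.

(a) Not entailed — the passage has Kai draining the chest, not John.
(b) Entailed — 'Kai drained the chest' is causative; it entails the inchoative 'the chest drained'.
(c) Not entailed — the passage has Kai draining the chest, not Mary.
(d) Not entailed — the passage has Kai draining the chest, not Sven.
(e) Not entailed — the passage has Kai draining the chest, not Lin.

(b)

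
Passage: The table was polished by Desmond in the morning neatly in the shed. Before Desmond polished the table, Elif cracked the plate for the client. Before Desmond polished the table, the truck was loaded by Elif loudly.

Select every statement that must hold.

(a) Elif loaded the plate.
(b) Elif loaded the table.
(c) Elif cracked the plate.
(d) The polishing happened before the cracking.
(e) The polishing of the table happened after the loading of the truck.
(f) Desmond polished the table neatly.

(c), (e), (f)

(a) Not entailed — Elif loaded the truck, not the plate; the plate belongs to the cracking event.
(b) Not entailed — Elif loaded the truck, not the table; the table belongs to the polishing event.
(c) Entailed — every conjunct here is already in the original cracking event.
(d) Not entailed — the narrative places the cracking before the polishing, not after.
(e) Entailed — the narrative places the loading before the polishing.
(f) Entailed — the original entails any weakening of itself; this just drops 'in the shed', 'in the morning'.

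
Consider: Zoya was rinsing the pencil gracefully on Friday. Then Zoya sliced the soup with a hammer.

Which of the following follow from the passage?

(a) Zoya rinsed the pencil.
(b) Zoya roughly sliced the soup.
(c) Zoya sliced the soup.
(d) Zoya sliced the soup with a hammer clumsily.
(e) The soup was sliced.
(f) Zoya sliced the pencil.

(a) Entailed — 'rinse' is an activity; 'was rinsing' entails that some rinsing happened, so 'rinsed' holds.
(b) Not entailed — 'roughly' adds information not in the original event.
(c) Entailed — the original entails any weakening of itself; this just drops 'with a hammer'.
(d) Not entailed — 'clumsily' adds information not in the original event.
(e) Entailed — dropping 'with a hammer' and generalizing the agent leaves a sub-description the original still satisfies.
(f) Not entailed — Zoya sliced the soup, not the pencil; the pencil belongs to the rinsing event.

(a), (c), (e)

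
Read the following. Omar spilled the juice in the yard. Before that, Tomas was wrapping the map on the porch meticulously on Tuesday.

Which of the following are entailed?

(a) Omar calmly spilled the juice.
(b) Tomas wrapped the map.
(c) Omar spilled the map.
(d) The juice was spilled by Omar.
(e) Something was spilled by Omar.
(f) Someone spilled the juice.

(a) Not entailed — 'calmly' adds information not in the original event.
(b) Not entailed — 'was wrapping' is progressive on an accomplishment; it does not entail the completed 'wrapped'.
(c) Not entailed — Omar spilled the juice, not the map; the map belongs to the wrapping event.
(d) Entailed — dropping 'in the yard' leaves a sub-description the original still satisfies.
(e) Entailed — dropping 'in the yard' and generalizing the patient leaves a sub-description the original still satisfies.
(f) Entailed — every conjunct here is already in the original spilling event.

(d), (e), (f)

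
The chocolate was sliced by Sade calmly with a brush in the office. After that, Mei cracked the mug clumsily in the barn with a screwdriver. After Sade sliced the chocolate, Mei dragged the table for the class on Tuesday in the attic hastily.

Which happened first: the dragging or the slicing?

The connectives place the slicing before the dragging.

the slicing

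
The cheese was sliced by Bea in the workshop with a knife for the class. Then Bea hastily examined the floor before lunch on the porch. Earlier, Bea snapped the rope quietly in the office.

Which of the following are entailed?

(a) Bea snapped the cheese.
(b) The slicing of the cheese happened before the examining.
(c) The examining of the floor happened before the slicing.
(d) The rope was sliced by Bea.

(b)

(a) Not entailed — Bea snapped the rope, not the cheese; the cheese belongs to the slicing event.
(b) Entailed — the narrative places the slicing before the examining.
(c) Not entailed — the narrative places the slicing before the examining, not after.
(d) Not entailed — Bea sliced the cheese, not the rope; the rope belongs to the snapping event.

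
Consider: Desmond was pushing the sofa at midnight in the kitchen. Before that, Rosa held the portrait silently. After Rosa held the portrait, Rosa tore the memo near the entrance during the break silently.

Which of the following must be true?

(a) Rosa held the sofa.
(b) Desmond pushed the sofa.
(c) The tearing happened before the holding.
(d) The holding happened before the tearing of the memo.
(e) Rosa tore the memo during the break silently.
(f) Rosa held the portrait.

(a) Not entailed — Rosa held the portrait, not the sofa; the sofa belongs to the pushing event.
(b) Entailed — 'push' is an activity; 'was pushing' entails that some pushing happened, so 'pushed' holds.
(c) Not entailed — the narrative places the holding before the tearing, not after.
(d) Entailed — the narrative places the holding before the tearing.
(e) Entailed — this follows by dropping conjuncts from the tearing event's description.
(f) Entailed — every conjunct here is already in the original holding event.

(b), (d), (e), (f)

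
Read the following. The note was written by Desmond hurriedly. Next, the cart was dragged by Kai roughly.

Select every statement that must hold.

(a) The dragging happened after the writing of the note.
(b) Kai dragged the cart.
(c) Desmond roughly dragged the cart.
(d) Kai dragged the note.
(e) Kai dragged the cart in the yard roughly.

(a), (b)

(a) Entailed — the narrative places the writing before the dragging.
(b) Entailed — dropping 'roughly' leaves a sub-description the original still satisfies.
(c) Not entailed — the passage has Kai dragging the cart, not Desmond.
(d) Not entailed — Kai dragged the cart, not the note; the note belongs to the writing event.
(e) Not entailed — 'in the yard' adds information not in the original event.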